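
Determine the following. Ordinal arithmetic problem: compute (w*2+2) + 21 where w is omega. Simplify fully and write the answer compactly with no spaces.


Compute (w*2+2) + 21.
Ordinal + is associative but NOT commutative; for finite n>0, n + w = w but w + n stays w+n.
By associativity: (w*2+2) + 21 = w*2 + (2+21) = w*2+23.
Result = w*2+23

w*2+23


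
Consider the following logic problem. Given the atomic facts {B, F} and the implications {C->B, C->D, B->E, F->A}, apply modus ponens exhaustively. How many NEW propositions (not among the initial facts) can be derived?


Initial facts: {B, F}
Apply modus ponens to closure:
  B and B->E  =>  E
  F and F->A  =>  A
Final known: {A, B, E, F}
New propositions: {A, E}
Count = 2

2


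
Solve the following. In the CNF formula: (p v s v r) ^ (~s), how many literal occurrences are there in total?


Counting literals in each clause:
Clause 1: 3 literal(s)
Clause 2: 1 literal(s)
Total = 4

4


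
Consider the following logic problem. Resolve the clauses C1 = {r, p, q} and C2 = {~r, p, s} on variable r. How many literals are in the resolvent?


Remove r from C1 and ~r from C2.
C1 remainder: {p, q}
C2 remainder: {p, s}
Union (resolvent): {p, q, s}
Resolvent has 3 literal(s).

3


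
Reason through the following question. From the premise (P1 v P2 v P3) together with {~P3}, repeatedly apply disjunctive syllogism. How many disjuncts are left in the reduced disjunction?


Original disjuncts (3): P1, P2, P3
Negated (eliminate): ~P3
Remaining disjuncts: P1, P2
Count = 3 - 1 = 2

2


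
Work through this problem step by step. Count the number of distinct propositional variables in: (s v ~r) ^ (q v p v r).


Identify each variable that appears in the formula.
Variables found: p, q, r, s
Count = 4

4


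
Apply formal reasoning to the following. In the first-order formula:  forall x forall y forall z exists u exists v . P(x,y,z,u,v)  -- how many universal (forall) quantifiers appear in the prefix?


Quantifier prefix: forall x forall y forall z exists u exists v
Mark each quantifier type:
  U U U E E
Universal count = 3, Existential count = 2
Asked for universal (forall) quantifiers: 3

3


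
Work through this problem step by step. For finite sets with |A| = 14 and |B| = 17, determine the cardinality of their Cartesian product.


The Cartesian product A x B contains all ordered pairs (a, b).
|A x B| = |A| * |B| = 14 * 17 = 238

238


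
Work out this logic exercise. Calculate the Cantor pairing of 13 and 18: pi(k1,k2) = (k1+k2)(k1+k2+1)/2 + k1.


k1 + k2 = 31
(k1+k2)(k1+k2+1)/2 = 31 * 32 / 2 = 496
pi = 496 + 13 = 509

509


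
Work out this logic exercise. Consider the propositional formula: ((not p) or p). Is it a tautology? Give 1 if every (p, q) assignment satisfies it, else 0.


Check all 4 assignments:
p=0, q=0: 1
p=0, q=1: 1
p=1, q=0: 1
p=1, q=1: 1
Satisfying count = 4/4.
Tautology iff count = 4: yes.

1


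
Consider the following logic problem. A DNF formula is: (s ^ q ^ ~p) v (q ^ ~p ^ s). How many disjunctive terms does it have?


A DNF formula is a disjunction of terms (conjunctions).
Terms are separated by v.
Counting the disjuncts: 2 terms.

2


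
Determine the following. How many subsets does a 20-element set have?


The power set of a set with n elements has 2^n elements.
|P(S)| = 2^20 = 1048576

1048576


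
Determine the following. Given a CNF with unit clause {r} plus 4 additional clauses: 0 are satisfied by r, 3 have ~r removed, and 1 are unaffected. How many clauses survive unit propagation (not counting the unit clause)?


Satisfied (removed): 0
Shortened (remain): 3
Unchanged (remain): 1
Remaining = 3 + 1 = 4

4


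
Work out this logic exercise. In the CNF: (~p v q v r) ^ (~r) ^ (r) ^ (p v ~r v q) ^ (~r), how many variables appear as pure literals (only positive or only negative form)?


Check each variable for pure literal status:
p: mixed (not pure)
q: pure positive
r: mixed (not pure)
Pure literal count = 1

1


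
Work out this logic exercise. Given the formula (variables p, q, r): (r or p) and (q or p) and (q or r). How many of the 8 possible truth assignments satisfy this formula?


Evaluate all 8 assignments for p, q, r:
p=0, q=0, r=0: 0
p=0, q=0, r=1: 0
p=0, q=1, r=0: 0
p=0, q=1, r=1: 1
p=1, q=0, r=0: 0
p=1, q=0, r=1: 1
p=1, q=1, r=0: 1
p=1, q=1, r=1: 1
Satisfying count = 4

4


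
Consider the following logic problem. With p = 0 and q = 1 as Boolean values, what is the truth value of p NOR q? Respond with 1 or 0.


p = 0, q = 1
Operation: p NOR q
Evaluate: 0 NOR 1 = 0

0


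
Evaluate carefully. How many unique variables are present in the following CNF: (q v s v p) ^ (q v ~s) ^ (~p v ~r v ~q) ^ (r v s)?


Identify each variable that appears in the formula.
Variables found: p, q, r, s
Count = 4

4


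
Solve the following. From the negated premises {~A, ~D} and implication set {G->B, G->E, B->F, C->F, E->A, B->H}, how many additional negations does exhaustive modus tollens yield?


Initial negated facts: {~A, ~D}
Apply modus tollens to closure:
  ~A and E->A  =>  ~E
  ~E and G->E  =>  ~G
Final negated: {~A, ~D, ~E, ~G}
New negations: {~E, ~G}
Count = 2

2


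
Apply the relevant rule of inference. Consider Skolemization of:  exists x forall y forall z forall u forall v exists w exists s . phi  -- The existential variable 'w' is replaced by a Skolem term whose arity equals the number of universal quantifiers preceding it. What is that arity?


Quantifier prefix: exists x forall y forall z forall u forall v exists w exists s
'w' is existentially quantified at position 6.
Universal variables preceding it: y, z, u, v
Skolem function arity = 4

4


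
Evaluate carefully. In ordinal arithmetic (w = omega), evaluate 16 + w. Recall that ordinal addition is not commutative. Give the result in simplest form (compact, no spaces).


Compute 16 + w.
Ordinal + is associative but NOT commutative; for finite n>0, n + w = w but w + n stays w+n.
Any finite left addend is absorbed by w on the right: 16 + w = w.
Result = w

w


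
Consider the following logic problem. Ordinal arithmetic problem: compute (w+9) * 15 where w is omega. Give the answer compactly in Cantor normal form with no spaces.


Compute (w+9) * 15.
Ordinal * is associative and left-distributive over +, but NOT commutative; for finite n>1, n*w = w but w*n stays w*n.
(w+9) * 15 = (w+9) repeated 15 times. Each intermediate +9 is absorbed by the following w; only the last survives: w*15+9.
Result = w*15+9

w*15+9


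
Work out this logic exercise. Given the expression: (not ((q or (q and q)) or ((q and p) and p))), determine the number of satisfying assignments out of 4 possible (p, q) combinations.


Check all 4 assignments:
p=0, q=0: 1
p=0, q=1: 0
p=1, q=0: 1
p=1, q=1: 0
Count of True = 2

2


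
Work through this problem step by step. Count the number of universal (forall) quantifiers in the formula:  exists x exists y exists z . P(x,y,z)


Quantifier prefix: exists x exists y exists z
Mark each quantifier type:
  E E E
Universal count = 0, Existential count = 3
Asked for universal (forall) quantifiers: 0

0


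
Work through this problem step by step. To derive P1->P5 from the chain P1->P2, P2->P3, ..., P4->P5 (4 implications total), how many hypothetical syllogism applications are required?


With 4 implications in a chain connecting 5 propositions:
P1->P2, P2->P3, ..., P4->P5
Steps needed = (number of implications) - 1 = 4 - 1 = 3

3


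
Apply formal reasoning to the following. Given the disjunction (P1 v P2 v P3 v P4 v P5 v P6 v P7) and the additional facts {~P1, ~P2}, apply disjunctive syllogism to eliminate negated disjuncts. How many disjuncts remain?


Original disjuncts (7): P1, P2, P3, P4, P5, P6, P7
Negated (eliminate): ~P1, ~P2
Remaining disjuncts: P3, P4, P5, P6, P7
Count = 7 - 2 = 5

5


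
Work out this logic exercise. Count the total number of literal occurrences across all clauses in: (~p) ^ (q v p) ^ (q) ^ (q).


Counting literals in each clause:
Clause 1: 1 literal(s)
Clause 2: 2 literal(s)
Clause 3: 1 literal(s)
Clause 4: 1 literal(s)
Total = 5

5


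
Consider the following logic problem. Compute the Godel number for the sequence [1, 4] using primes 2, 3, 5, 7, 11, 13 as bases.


Encode each element as an exponent of the corresponding prime:
  2^1 = 2
  3^4 = 81
Product = 2 * 81 = 162

162


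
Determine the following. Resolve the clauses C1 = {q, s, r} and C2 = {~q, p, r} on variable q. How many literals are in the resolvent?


Remove q from C1 and ~q from C2.
C1 remainder: {s, r}
C2 remainder: {p, r}
Union (resolvent): {p, r, s}
Resolvent has 3 literal(s).

3


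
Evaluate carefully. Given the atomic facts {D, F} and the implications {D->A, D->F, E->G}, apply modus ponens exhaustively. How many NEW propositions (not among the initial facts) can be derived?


Initial facts: {D, F}
Apply modus ponens to closure:
  D and D->A  =>  A
Final known: {A, D, F}
New propositions: {A}
Count = 1

1


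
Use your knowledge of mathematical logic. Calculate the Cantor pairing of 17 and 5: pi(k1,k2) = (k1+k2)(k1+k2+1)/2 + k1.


k1 + k2 = 22
(k1+k2)(k1+k2+1)/2 = 22 * 23 / 2 = 253
pi = 253 + 17 = 270

270


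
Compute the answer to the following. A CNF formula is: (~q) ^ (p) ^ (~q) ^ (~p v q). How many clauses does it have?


A CNF formula is a conjunction of clauses.
Clauses are separated by ^.
Counting the conjuncts: 4 clauses.

4


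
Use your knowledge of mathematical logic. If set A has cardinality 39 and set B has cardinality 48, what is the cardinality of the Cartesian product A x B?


The Cartesian product A x B contains all ordered pairs (a, b).
|A x B| = |A| * |B| = 39 * 48 = 1872

1872


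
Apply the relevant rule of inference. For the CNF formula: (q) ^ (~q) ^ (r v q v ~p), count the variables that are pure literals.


Check each variable for pure literal status:
p: pure negative
q: mixed (not pure)
r: pure positive
Pure literal count = 2

2


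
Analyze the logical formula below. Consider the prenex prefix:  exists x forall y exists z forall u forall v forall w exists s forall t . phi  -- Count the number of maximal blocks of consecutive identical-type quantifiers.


Quantifier-type sequence: E A E A A A E A  (A=forall, E=exists)
Group into maximal same-type runs:
  Ex1 | Ax1 | Ex1 | Ax3 | Ex1 | Ax1
Number of blocks = 6

6


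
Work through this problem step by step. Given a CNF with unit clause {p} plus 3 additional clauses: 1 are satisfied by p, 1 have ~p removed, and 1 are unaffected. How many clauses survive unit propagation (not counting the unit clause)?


Satisfied (removed): 1
Shortened (remain): 1
Unchanged (remain): 1
Remaining = 1 + 1 = 2

2


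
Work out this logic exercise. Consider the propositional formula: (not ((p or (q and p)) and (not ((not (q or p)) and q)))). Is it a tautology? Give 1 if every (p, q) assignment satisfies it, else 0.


Check all 4 assignments:
p=0, q=0: 1
p=0, q=1: 1
p=1, q=0: 0
p=1, q=1: 0
Satisfying count = 2/4.
Tautology iff count = 4: no.

0


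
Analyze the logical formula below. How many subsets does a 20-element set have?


The power set of a set with n elements has 2^n elements.
|P(S)| = 2^20 = 1048576

1048576


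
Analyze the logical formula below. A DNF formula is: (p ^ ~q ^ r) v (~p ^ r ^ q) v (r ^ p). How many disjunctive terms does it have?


A DNF formula is a disjunction of terms (conjunctions).
Terms are separated by v.
Counting the disjuncts: 3 terms.

3


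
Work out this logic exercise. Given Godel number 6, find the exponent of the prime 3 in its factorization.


Factorize 6 by dividing by 3 repeatedly.
Division steps: 3 divides 6 exactly 1 time(s).
Exponent of 3 = 1

1


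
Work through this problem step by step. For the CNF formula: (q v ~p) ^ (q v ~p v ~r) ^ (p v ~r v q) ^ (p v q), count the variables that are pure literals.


Check each variable for pure literal status:
p: mixed (not pure)
q: pure positive
r: pure negative
Pure literal count = 2

2


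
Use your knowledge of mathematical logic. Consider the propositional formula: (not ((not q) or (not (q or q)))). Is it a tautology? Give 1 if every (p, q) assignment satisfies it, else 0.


Check all 4 assignments:
p=0, q=0: 0
p=0, q=1: 1
p=1, q=0: 0
p=1, q=1: 1
Satisfying count = 2/4.
Tautology iff count = 4: no.

0


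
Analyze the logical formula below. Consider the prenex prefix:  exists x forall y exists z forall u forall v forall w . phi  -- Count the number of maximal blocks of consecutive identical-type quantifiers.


Quantifier-type sequence: E A E A A A  (A=forall, E=exists)
Group into maximal same-type runs:
  Ex1 | Ax1 | Ex1 | Ax3
Number of blocks = 4

4


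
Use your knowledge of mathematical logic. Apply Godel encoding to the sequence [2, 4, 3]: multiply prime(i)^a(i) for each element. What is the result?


Encode each element as an exponent of the corresponding prime:
  2^2 = 4
  3^4 = 81
  5^3 = 125
Product = 4 * 81 * 125 = 40500

40500


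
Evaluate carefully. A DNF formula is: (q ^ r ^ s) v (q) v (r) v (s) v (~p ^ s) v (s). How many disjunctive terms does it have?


A DNF formula is a disjunction of terms (conjunctions).
Terms are separated by v.
Counting the disjuncts: 6 terms.

6


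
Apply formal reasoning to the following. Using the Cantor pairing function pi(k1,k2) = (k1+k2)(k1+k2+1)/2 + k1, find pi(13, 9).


k1 + k2 = 22
(k1+k2)(k1+k2+1)/2 = 22 * 23 / 2 = 253
pi = 253 + 13 = 266

266


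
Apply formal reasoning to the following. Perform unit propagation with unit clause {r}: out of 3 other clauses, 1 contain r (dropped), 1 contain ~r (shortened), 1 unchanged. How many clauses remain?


Satisfied (removed): 1
Shortened (remain): 1
Unchanged (remain): 1
Remaining = 1 + 1 = 2

2


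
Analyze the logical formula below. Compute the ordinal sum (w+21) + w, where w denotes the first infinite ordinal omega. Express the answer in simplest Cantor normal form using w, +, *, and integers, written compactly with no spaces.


Compute (w+21) + w.
Ordinal + is associative but NOT commutative; for finite n>0, n + w = w but w + n stays w+n.
(w+21) + w = w + (21+w) = w + w = w*2 (the finite tail 21 is absorbed by the right w).
Result = w*2

w*2


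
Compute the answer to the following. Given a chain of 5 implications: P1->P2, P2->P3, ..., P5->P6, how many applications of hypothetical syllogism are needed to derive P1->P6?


With 5 implications in a chain connecting 6 propositions:
P1->P2, P2->P3, ..., P5->P6
Steps needed = (number of implications) - 1 = 5 - 1 = 4

4


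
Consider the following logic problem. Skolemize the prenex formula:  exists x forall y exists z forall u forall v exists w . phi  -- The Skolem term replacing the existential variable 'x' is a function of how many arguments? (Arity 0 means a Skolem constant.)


Quantifier prefix: exists x forall y exists z forall u forall v exists w
'x' is existentially quantified at position 1.
No universal quantifiers precede it.
Skolem function arity = 0 (a Skolem constant)

0


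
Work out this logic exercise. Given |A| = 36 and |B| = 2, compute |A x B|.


The Cartesian product A x B contains all ordered pairs (a, b).
|A x B| = |A| * |B| = 36 * 2 = 72

72


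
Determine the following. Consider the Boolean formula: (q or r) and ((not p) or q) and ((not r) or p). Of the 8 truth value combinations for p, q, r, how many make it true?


Evaluate all 8 assignments for p, q, r:
p=0, q=0, r=0: 0
p=0, q=0, r=1: 0
p=0, q=1, r=0: 1
p=0, q=1, r=1: 0
p=1, q=0, r=0: 0
p=1, q=0, r=1: 0
p=1, q=1, r=0: 1
p=1, q=1, r=1: 1
Satisfying count = 3

3


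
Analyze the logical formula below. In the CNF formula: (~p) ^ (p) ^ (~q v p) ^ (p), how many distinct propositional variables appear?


Identify each variable that appears in the formula.
Variables found: p, q
Count = 2

2


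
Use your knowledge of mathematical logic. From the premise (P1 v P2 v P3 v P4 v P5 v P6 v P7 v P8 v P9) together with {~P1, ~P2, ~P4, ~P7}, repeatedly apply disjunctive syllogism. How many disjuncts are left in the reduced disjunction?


Original disjuncts (9): P1, P2, P3, P4, P5, P6, P7, P8, P9
Negated (eliminate): ~P1, ~P2, ~P4, ~P7
Remaining disjuncts: P3, P5, P6, P8, P9
Count = 9 - 4 = 5

5


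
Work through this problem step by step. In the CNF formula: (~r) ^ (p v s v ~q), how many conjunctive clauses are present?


A CNF formula is a conjunction of clauses.
Clauses are separated by ^.
Counting the conjuncts: 2 clauses.

2


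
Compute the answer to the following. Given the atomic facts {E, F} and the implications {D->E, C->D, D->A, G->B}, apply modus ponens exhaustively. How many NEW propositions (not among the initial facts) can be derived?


Initial facts: {E, F}
Apply modus ponens to closure:
  (no implication fires)
Final known: {E, F}
New propositions: {(none)}
Count = 0

0


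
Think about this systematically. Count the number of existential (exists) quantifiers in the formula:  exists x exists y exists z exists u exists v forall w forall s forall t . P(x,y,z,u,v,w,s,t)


Quantifier prefix: exists x exists y exists z exists u exists v forall w forall s forall t
Mark each quantifier type:
  E E E E E U U U
Universal count = 3, Existential count = 5
Asked for existential (exists) quantifiers: 5

5


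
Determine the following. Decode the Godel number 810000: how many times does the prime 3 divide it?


Factorize 810000 by dividing by 3 repeatedly.
Division steps: 3 divides 810000 exactly 4 time(s).
Exponent of 3 = 4

4


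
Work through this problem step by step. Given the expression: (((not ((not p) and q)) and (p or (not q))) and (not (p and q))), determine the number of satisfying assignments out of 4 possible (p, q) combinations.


Check all 4 assignments:
p=0, q=0: 1
p=0, q=1: 0
p=1, q=0: 1
p=1, q=1: 0
Count of True = 2

2


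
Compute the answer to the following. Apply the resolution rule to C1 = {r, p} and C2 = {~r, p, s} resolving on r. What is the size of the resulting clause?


Remove r from C1 and ~r from C2.
C1 remainder: {p}
C2 remainder: {p, s}
Union (resolvent): {p, s}
Resolvent has 2 literal(s).

2


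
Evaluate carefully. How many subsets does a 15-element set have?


The power set of a set with n elements has 2^n elements.
|P(S)| = 2^15 = 32768

32768


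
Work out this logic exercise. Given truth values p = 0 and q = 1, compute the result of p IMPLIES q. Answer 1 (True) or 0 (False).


p = 0, q = 1
Operation: p IMPLIES q
Evaluate: 0 IMPLIES 1 = 1

1


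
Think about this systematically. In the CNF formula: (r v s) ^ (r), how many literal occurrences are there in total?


Counting literals in each clause:
Clause 1: 2 literal(s)
Clause 2: 1 literal(s)
Total = 3

3


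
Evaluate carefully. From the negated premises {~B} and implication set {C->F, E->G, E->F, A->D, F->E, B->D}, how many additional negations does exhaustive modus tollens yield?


Initial negated facts: {~B}
Apply modus tollens to closure:
  (no implication fires)
Final negated: {~B}
New negations: {(none)}
Count = 0

0


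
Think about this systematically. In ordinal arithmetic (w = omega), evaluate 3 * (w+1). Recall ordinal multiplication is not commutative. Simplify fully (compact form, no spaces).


Compute 3 * (w+1).
Ordinal * is associative and left-distributive over +, but NOT commutative; for finite n>1, n*w = w but w*n stays w*n.
By left-distributivity: 3 * (w+1) = 3*w + 3*1 = w + 3 = w+3.
Result = w+3

w+3


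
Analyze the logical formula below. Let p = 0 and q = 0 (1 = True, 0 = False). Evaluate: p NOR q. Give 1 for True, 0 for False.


p = 0, q = 0
Operation: p NOR q
Evaluate: 0 NOR 0 = 1

1


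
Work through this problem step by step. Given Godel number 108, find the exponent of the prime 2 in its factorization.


Factorize 108 by dividing by 2 repeatedly.
Division steps: 2 divides 108 exactly 2 time(s).
Exponent of 2 = 2

2


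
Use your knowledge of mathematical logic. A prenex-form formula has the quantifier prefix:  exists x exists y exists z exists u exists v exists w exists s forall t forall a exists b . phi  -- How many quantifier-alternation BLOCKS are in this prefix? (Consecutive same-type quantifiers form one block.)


Quantifier-type sequence: E E E E E E E A A E  (A=forall, E=exists)
Group into maximal same-type runs:
  Ex7 | Ax2 | Ex1
Number of blocks = 3

3


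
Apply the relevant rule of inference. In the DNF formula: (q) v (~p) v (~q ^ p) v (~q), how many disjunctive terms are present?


A DNF formula is a disjunction of terms (conjunctions).
Terms are separated by v.
Counting the disjuncts: 4 terms.

4


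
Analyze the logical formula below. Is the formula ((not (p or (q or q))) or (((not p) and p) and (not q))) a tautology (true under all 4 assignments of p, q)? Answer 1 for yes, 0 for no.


Check all 4 assignments:
p=0, q=0: 1
p=0, q=1: 0
p=1, q=0: 0
p=1, q=1: 0
Satisfying count = 1/4.
Tautology iff count = 4: no.

0


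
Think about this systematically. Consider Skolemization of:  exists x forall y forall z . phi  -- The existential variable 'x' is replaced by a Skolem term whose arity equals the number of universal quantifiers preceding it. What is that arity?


Quantifier prefix: exists x forall y forall z
'x' is existentially quantified at position 1.
No universal quantifiers precede it.
Skolem function arity = 0 (a Skolem constant)

0


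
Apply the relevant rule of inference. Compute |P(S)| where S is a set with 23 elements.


The power set of a set with n elements has 2^n elements.
|P(S)| = 2^23 = 8388608

8388608


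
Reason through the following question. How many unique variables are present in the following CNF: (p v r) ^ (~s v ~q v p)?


Identify each variable that appears in the formula.
Variables found: p, q, r, s
Count = 4

4


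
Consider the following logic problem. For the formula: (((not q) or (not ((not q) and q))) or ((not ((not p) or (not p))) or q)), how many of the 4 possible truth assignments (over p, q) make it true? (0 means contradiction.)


Check all 4 assignments:
p=0, q=0: 1
p=0, q=1: 1
p=1, q=0: 1
p=1, q=1: 1
Count of True = 4

4


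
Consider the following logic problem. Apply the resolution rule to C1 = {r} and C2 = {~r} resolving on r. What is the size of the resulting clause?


Remove r from C1 and ~r from C2.
C1 remainder: {}
C2 remainder: {}
Union (resolvent): {} (empty clause)
Resolvent has 0 literal(s).

0


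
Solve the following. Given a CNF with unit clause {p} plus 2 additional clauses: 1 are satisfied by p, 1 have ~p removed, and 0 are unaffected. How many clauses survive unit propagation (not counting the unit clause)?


Satisfied (removed): 1
Shortened (remain): 1
Unchanged (remain): 0
Remaining = 1 + 0 = 1

1


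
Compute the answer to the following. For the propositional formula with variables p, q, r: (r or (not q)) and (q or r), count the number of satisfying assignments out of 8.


Evaluate all 8 assignments for p, q, r:
p=0, q=0, r=0: 0
p=0, q=0, r=1: 1
p=0, q=1, r=0: 0
p=0, q=1, r=1: 1
p=1, q=0, r=0: 0
p=1, q=0, r=1: 1
p=1, q=1, r=0: 0
p=1, q=1, r=1: 1
Satisfying count = 4

4


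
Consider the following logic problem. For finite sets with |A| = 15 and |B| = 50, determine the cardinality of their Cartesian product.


The Cartesian product A x B contains all ordered pairs (a, b).
|A x B| = |A| * |B| = 15 * 50 = 750

750


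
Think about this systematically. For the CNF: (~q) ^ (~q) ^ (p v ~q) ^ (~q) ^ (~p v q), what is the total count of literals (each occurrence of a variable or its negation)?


Counting literals in each clause:
Clause 1: 1 literal(s)
Clause 2: 1 literal(s)
Clause 3: 2 literal(s)
Clause 4: 1 literal(s)
Clause 5: 2 literal(s)
Total = 7

7


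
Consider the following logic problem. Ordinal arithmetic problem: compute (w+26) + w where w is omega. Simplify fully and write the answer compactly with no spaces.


Compute (w+26) + w.
Ordinal + is associative but NOT commutative; for finite n>0, n + w = w but w + n stays w+n.
(w+26) + w = w + (26+w) = w + w = w*2 (the finite tail 26 is absorbed by the right w).
Result = w*2

w*2


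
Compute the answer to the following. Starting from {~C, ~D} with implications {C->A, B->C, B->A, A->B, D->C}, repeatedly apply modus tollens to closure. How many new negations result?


Initial negated facts: {~C, ~D}
Apply modus tollens to closure:
  ~C and B->C  =>  ~B
  ~B and A->B  =>  ~A
Final negated: {~A, ~B, ~C, ~D}
New negations: {~A, ~B}
Count = 2

2


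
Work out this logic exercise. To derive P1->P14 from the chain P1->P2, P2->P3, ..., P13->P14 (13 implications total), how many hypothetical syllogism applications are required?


With 13 implications in a chain connecting 14 propositions:
P1->P2, P2->P3, ..., P13->P14
Steps needed = (number of implications) - 1 = 13 - 1 = 12

12


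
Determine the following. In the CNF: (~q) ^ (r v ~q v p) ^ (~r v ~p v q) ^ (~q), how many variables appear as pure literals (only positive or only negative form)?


Check each variable for pure literal status:
p: mixed (not pure)
q: mixed (not pure)
r: mixed (not pure)
Pure literal count = 0

0


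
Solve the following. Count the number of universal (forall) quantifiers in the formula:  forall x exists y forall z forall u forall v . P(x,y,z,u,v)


Quantifier prefix: forall x exists y forall z forall u forall v
Mark each quantifier type:
  U E U U U
Universal count = 4, Existential count = 1
Asked for universal (forall) quantifiers: 4

4


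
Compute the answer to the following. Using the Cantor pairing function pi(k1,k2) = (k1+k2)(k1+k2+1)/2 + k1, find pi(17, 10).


k1 + k2 = 27
(k1+k2)(k1+k2+1)/2 = 27 * 28 / 2 = 378
pi = 378 + 17 = 395

395


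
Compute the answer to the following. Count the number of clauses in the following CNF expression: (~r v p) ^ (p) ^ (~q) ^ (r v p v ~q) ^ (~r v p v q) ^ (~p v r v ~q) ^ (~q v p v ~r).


A CNF formula is a conjunction of clauses.
Clauses are separated by ^.
Counting the conjuncts: 7 clauses.

7


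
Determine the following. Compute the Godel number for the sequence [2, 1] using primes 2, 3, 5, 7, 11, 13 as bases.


Encode each element as an exponent of the corresponding prime:
  2^2 = 4
  3^1 = 3
Product = 4 * 3 = 12

12


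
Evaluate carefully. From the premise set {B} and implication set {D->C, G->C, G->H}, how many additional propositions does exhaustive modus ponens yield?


Initial facts: {B}
Apply modus ponens to closure:
  (no implication fires)
Final known: {B}
New propositions: {(none)}
Count = 0

0


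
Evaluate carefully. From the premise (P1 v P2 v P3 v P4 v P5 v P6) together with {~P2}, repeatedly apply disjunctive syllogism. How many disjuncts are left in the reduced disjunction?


Original disjuncts (6): P1, P2, P3, P4, P5, P6
Negated (eliminate): ~P2
Remaining disjuncts: P1, P3, P4, P5, P6
Count = 6 - 1 = 5

5


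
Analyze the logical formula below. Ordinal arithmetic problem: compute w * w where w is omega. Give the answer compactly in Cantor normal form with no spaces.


Compute w * w.
Ordinal * is associative and left-distributive over +, but NOT commutative; for finite n>1, n*w = w but w*n stays w*n.
w * w = w^2 by definition.
Result = w^2

w^2


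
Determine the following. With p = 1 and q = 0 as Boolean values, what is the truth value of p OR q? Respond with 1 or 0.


p = 1, q = 0
Operation: p OR q
Evaluate: 1 OR 0 = 1

1


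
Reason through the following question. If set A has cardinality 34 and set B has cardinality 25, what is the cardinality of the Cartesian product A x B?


The Cartesian product A x B contains all ordered pairs (a, b).
|A x B| = |A| * |B| = 34 * 25 = 850

850


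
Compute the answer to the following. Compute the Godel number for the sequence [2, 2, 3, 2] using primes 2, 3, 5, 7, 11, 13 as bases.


Encode each element as an exponent of the corresponding prime:
  2^2 = 4
  3^2 = 9
  5^3 = 125
  7^2 = 49
Product = 4 * 9 * 125 * 49 = 220500

220500


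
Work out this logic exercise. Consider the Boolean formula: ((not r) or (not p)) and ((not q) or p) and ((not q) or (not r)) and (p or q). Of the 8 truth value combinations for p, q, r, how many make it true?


Evaluate all 8 assignments for p, q, r:
p=0, q=0, r=0: 0
p=0, q=0, r=1: 0
p=0, q=1, r=0: 0
p=0, q=1, r=1: 0
p=1, q=0, r=0: 1
p=1, q=0, r=1: 0
p=1, q=1, r=0: 1
p=1, q=1, r=1: 0
Satisfying count = 2

2


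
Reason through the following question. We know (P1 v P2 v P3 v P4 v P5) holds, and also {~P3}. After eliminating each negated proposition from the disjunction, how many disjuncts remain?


Original disjuncts (5): P1, P2, P3, P4, P5
Negated (eliminate): ~P3
Remaining disjuncts: P1, P2, P4, P5
Count = 5 - 1 = 4

4


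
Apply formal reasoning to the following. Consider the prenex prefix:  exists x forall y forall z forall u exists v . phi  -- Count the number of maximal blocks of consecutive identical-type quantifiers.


Quantifier-type sequence: E A A A E  (A=forall, E=exists)
Group into maximal same-type runs:
  Ex1 | Ax3 | Ex1
Number of blocks = 3

3


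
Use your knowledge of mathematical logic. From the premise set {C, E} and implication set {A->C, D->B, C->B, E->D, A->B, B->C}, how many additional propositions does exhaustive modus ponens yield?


Initial facts: {C, E}
Apply modus ponens to closure:
  C and C->B  =>  B
  E and E->D  =>  D
Final known: {B, C, D, E}
New propositions: {B, D}
Count = 2

2


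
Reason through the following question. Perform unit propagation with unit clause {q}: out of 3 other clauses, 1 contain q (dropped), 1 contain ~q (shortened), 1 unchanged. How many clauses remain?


Satisfied (removed): 1
Shortened (remain): 1
Unchanged (remain): 1
Remaining = 1 + 1 = 2

2


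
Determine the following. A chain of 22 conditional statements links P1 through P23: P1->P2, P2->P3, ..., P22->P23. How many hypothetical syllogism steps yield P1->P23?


With 22 implications in a chain connecting 23 propositions:
P1->P2, P2->P3, ..., P22->P23
Steps needed = (number of implications) - 1 = 22 - 1 = 21

21


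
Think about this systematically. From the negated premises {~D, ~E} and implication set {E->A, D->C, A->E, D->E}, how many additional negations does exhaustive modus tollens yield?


Initial negated facts: {~D, ~E}
Apply modus tollens to closure:
  ~E and A->E  =>  ~A
Final negated: {~A, ~D, ~E}
New negations: {~A}
Count = 1

1


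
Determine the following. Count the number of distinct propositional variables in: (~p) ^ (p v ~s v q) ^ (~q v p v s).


Identify each variable that appears in the formula.
Variables found: p, q, s
Count = 3

3


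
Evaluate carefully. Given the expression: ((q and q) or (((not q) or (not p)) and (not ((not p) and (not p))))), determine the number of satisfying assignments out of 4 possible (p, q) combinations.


Check all 4 assignments:
p=0, q=0: 0
p=0, q=1: 1
p=1, q=0: 1
p=1, q=1: 1
Count of True = 3

3


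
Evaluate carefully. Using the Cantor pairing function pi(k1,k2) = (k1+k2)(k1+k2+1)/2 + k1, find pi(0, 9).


k1 + k2 = 9
(k1+k2)(k1+k2+1)/2 = 9 * 10 / 2 = 45
pi = 45 + 0 = 45

45


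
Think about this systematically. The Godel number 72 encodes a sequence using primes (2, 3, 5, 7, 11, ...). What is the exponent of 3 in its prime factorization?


Factorize 72 by dividing by 3 repeatedly.
Division steps: 3 divides 72 exactly 2 time(s).
Exponent of 3 = 2

2


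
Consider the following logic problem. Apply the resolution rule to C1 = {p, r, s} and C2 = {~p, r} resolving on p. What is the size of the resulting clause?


Remove p from C1 and ~p from C2.
C1 remainder: {r, s}
C2 remainder: {r}
Union (resolvent): {r, s}
Resolvent has 2 literal(s).

2


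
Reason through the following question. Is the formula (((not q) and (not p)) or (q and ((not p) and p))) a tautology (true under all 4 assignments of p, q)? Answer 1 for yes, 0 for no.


Check all 4 assignments:
p=0, q=0: 1
p=0, q=1: 0
p=1, q=0: 0
p=1, q=1: 0
Satisfying count = 1/4.
Tautology iff count = 4: no.

0


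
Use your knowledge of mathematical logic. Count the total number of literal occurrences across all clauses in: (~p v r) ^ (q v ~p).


Counting literals in each clause:
Clause 1: 2 literal(s)
Clause 2: 2 literal(s)
Total = 4

4


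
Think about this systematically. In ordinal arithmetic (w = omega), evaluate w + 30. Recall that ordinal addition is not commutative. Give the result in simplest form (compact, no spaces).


Compute w + 30.
Ordinal + is associative but NOT commutative; for finite n>0, n + w = w but w + n stays w+n.
w + 30 is already in normal form (a successor ordinal beyond w).
Result = w+30

w+30


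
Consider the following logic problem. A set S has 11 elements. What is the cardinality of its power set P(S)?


The power set of a set with n elements has 2^n elements.
|P(S)| = 2^11 = 2048

2048


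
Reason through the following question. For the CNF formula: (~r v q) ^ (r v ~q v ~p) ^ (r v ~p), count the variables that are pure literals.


Check each variable for pure literal status:
p: pure negative
q: mixed (not pure)
r: mixed (not pure)
Pure literal count = 1

1


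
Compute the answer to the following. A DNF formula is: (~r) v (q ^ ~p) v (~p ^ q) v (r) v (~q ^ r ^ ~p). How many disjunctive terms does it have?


A DNF formula is a disjunction of terms (conjunctions).
Terms are separated by v.
Counting the disjuncts: 5 terms.

5


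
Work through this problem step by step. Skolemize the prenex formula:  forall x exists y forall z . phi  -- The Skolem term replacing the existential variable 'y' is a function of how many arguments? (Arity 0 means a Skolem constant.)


Quantifier prefix: forall x exists y forall z
'y' is existentially quantified at position 2.
Universal variables preceding it: x
Skolem function arity = 1

1


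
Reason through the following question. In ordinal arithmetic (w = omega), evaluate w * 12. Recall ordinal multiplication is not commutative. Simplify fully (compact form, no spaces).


Compute w * 12.
Ordinal * is associative and left-distributive over +, but NOT commutative; for finite n>1, n*w = w but w*n stays w*n.
w * 12 means 12 copies of w concatenated: w*12.
Result = w*12

w*12


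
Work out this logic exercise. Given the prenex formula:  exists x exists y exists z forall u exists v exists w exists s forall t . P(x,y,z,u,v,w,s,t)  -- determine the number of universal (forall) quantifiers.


Quantifier prefix: exists x exists y exists z forall u exists v exists w exists s forall t
Mark each quantifier type:
  E E E U E E E U
Universal count = 2, Existential count = 6
Asked for universal (forall) quantifiers: 2

2


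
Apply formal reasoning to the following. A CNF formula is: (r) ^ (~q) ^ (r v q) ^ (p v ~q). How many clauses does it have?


A CNF formula is a conjunction of clauses.
Clauses are separated by ^.
Counting the conjuncts: 4 clauses.

4


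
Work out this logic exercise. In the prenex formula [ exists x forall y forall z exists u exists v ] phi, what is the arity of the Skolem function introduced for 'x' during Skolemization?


Quantifier prefix: exists x forall y forall z exists u exists v
'x' is existentially quantified at position 1.
No universal quantifiers precede it.
Skolem function arity = 0 (a Skolem constant)

0


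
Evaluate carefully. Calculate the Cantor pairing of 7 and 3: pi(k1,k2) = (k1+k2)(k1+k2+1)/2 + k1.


k1 + k2 = 10
(k1+k2)(k1+k2+1)/2 = 10 * 11 / 2 = 55
pi = 55 + 7 = 62

62


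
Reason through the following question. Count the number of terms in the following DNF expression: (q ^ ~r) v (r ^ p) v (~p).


A DNF formula is a disjunction of terms (conjunctions).
Terms are separated by v.
Counting the disjuncts: 3 terms.

3


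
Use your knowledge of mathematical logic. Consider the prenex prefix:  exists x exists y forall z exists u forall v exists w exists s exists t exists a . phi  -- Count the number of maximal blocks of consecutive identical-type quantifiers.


Quantifier-type sequence: E E A E A E E E E  (A=forall, E=exists)
Group into maximal same-type runs:
  Ex2 | Ax1 | Ex1 | Ax1 | Ex4
Number of blocks = 5

5


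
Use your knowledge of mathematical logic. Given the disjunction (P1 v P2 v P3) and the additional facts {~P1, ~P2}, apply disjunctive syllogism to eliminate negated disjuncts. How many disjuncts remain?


Original disjuncts (3): P1, P2, P3
Negated (eliminate): ~P1, ~P2
Remaining disjuncts: P3
Count = 3 - 2 = 1

1


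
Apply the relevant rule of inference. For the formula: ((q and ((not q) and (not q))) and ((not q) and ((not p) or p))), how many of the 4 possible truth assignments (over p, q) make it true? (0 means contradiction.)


Check all 4 assignments:
p=0, q=0: 0
p=0, q=1: 0
p=1, q=0: 0
p=1, q=1: 0
Count of True = 0

0


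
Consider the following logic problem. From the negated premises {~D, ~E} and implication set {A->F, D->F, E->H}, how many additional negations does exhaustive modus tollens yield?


Initial negated facts: {~D, ~E}
Apply modus tollens to closure:
  (no implication fires)
Final negated: {~D, ~E}
New negations: {(none)}
Count = 0

0


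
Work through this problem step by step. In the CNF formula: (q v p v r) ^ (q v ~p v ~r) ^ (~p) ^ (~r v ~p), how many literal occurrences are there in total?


Counting literals in each clause:
Clause 1: 3 literal(s)
Clause 2: 3 literal(s)
Clause 3: 1 literal(s)
Clause 4: 2 literal(s)
Total = 9

9


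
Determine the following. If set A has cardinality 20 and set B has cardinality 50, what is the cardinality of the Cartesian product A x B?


The Cartesian product A x B contains all ordered pairs (a, b).
|A x B| = |A| * |B| = 20 * 50 = 1000

1000


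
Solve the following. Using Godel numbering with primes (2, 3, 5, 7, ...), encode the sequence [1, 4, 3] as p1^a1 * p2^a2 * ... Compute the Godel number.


Encode each element as an exponent of the corresponding prime:
  2^1 = 2
  3^4 = 81
  5^3 = 125
Product = 2 * 81 * 125 = 20250

20250


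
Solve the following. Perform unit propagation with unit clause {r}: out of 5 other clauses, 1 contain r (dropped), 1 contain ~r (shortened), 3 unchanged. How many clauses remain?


Satisfied (removed): 1
Shortened (remain): 1
Unchanged (remain): 3
Remaining = 1 + 3 = 4

4


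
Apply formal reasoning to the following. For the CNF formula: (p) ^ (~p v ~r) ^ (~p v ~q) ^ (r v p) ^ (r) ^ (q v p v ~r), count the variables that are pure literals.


Check each variable for pure literal status:
p: mixed (not pure)
q: mixed (not pure)
r: mixed (not pure)
Pure literal count = 0

0


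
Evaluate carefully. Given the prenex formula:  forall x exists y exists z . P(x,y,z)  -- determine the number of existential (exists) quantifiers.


Quantifier prefix: forall x exists y exists z
Mark each quantifier type:
  U E E
Universal count = 1, Existential count = 2
Asked for existential (exists) quantifiers: 2

2


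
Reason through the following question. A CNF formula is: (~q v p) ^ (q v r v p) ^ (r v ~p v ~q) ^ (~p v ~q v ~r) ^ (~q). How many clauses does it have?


A CNF formula is a conjunction of clauses.
Clauses are separated by ^.
Counting the conjuncts: 5 clauses.

5


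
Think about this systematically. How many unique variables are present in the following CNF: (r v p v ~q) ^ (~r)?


Identify each variable that appears in the formula.
Variables found: p, q, r
Count = 3

3


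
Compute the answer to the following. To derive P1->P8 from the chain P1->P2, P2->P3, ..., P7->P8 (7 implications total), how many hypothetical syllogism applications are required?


With 7 implications in a chain connecting 8 propositions:
P1->P2, P2->P3, ..., P7->P8
Steps needed = (number of implications) - 1 = 7 - 1 = 6

6


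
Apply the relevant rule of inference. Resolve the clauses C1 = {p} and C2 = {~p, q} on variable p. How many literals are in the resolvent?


Remove p from C1 and ~p from C2.
C1 remainder: {}
C2 remainder: {q}
Union (resolvent): {q}
Resolvent has 1 literal(s).

1
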